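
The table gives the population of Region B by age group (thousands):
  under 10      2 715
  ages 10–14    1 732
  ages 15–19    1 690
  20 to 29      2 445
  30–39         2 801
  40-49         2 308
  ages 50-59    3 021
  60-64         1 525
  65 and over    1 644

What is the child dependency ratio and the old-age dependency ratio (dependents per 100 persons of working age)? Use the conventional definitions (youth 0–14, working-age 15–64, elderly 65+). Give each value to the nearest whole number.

Youth dependency ratio: 32
Old-age dependency ratio: 12

0–14: 2 715 + 1 732 = 4 447
15–64: 1 690 + 2 445 + 2 801 + 2 308 + 3 021 + 1 525 = 13 790
65+: 1 644
Youth dependency ratio = 4 447 / 13 790 × 100 = 32
Old-age dependency ratio = 1 644 / 13 790 × 100 = 12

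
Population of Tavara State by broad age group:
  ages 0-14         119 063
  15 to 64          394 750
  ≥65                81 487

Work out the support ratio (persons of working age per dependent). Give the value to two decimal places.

Support ratio: 1.97

Support ratio = 394 750 / (119 063 + 81 487) = 394 750 / 200 550 = 1.97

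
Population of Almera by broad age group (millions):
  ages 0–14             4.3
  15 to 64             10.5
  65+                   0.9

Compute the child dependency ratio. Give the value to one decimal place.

Youth dependency ratio: 41.0

Youth dependency ratio = 4.3 / 10.5 × 100 = 41.0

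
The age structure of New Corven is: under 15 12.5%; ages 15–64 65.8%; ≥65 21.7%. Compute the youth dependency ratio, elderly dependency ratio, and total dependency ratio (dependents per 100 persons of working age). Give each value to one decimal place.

Youth dependency ratio = 12.5 / 65.8 × 100 = 19.0
Old-age dependency ratio = 21.7 / 65.8 × 100 = 33.0
Total dependency ratio = (12.5 + 21.7) / 65.8 × 100 = 34.2 / 65.8 × 100 = 52.0

Youth dependency ratio: 19.0
Old-age dependency ratio: 33.0
Total dependency ratio: 52.0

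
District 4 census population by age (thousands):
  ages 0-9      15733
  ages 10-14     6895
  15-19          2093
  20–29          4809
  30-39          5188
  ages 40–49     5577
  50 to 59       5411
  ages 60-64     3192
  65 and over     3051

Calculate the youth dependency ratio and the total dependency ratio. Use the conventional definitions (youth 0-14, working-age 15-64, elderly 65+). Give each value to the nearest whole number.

Youth dependency ratio: 86
Total dependency ratio: 98

0–14: 15733 + 6895 = 22628
15–64: 2093 + 4809 + 5188 + 5577 + 5411 + 3192 = 26270
65+: 3051
Youth dependency ratio = 22628 / 26270 × 100 = 86
Total dependency ratio = (22628 + 3051) / 26270 × 100 = 25679 / 26270 × 100 = 98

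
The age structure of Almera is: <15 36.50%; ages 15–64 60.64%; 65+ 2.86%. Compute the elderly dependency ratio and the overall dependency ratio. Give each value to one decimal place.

Old-age dependency ratio: 4.7
Total dependency ratio: 64.9

Old-age dependency ratio = 2.86 / 60.64 × 100 = 4.7
Total dependency ratio = (36.50 + 2.86) / 60.64 × 100 = 39.36 / 60.64 × 100 = 64.9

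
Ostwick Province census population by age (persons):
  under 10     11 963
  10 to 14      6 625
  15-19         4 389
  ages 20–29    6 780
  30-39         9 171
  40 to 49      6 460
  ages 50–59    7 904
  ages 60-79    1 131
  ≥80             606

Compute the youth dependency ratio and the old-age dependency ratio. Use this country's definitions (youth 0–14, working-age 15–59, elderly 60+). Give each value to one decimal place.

0–14: 11 963 + 6 625 = 18 588
15–59: 4 389 + 6 780 + 9 171 + 6 460 + 7 904 = 34 704
60+: 1 131 + 606 = 1 737
Youth dependency ratio = 18 588 / 34 704 × 100 = 53.6
Old-age dependency ratio = 1 737 / 34 704 × 100 = 5.0

Youth dependency ratio: 53.6
Old-age dependency ratio: 5.0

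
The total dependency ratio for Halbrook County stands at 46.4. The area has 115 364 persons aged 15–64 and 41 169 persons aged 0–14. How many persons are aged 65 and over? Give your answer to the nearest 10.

Total dependency ratio = (youth + elderly) / working-age × 100
46.4 = (41 169 + E) / 115 364 × 100
⇒ 12 360

Aged 65 and over: 12 360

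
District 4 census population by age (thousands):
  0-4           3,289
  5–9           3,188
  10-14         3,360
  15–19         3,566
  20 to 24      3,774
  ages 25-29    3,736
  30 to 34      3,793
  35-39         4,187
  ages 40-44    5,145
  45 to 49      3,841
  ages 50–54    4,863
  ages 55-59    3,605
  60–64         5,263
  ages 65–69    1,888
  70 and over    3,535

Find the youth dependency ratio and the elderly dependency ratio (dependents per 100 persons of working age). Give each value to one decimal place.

Youth dependency ratio: 23.5
Old-age dependency ratio: 13.0

0–14: 3,289 + 3,188 + 3,360 = 9,837
15–64: 3,566 + 3,774 + 3,736 + 3,793 + 4,187 + 5,145 + 3,841 + 4,863 + 3,605 + 5,263 = 41,773
65+: 1,888 + 3,535 = 5,423
Youth dependency ratio = 9,837 / 41,773 × 100 = 23.5
Old-age dependency ratio = 5,423 / 41,773 × 100 = 13.0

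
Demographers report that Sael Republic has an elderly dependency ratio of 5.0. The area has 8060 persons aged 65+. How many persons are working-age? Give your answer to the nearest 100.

Working-age: 161200

Old-age dependency ratio = elderly / working-age × 100
5.0 = 8060 / W × 100
⇒ 161200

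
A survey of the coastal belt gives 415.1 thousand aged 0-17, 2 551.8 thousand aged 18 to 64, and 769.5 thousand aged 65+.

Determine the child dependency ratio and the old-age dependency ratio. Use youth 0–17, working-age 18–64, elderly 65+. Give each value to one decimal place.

Youth dependency ratio = 415.1 / 2 551.8 × 100 = 16.3
Old-age dependency ratio = 769.5 / 2 551.8 × 100 = 30.2

Youth dependency ratio: 16.3
Old-age dependency ratio: 30.2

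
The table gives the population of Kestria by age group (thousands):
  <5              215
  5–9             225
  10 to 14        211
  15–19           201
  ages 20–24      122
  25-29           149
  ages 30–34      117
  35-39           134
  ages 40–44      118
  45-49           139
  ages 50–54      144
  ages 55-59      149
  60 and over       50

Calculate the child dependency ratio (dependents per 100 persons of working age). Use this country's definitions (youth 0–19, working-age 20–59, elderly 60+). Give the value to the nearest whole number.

Youth dependency ratio: 79

0–19: 215 + 225 + 211 + 201 = 852
20–59: 122 + 149 + 117 + 134 + 118 + 139 + 144 + 149 = 1,072
60+: 50
Youth dependency ratio = 852 / 1,072 × 100 = 79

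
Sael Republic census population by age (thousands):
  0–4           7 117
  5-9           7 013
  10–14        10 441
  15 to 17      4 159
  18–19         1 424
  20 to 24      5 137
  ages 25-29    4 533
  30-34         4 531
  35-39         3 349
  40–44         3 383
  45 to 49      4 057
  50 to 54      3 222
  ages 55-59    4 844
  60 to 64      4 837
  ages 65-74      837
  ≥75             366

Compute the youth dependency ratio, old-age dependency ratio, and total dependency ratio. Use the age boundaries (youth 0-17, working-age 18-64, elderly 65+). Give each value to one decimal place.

Youth dependency ratio: 73.1
Old-age dependency ratio: 3.1
Total dependency ratio: 76.1

0–17: 7 117 + 7 013 + 10 441 + 4 159 = 28 730
18–64: 1 424 + 5 137 + 4 533 + 4 531 + 3 349 + 3 383 + 4 057 + 3 222 + 4 844 + 4 837 = 39 317
65+: 837 + 366 = 1 203
Youth dependency ratio = 28 730 / 39 317 × 100 = 73.1
Old-age dependency ratio = 1 203 / 39 317 × 100 = 3.1
Total dependency ratio = (28 730 + 1 203) / 39 317 × 100 = 29 933 / 39 317 × 100 = 76.1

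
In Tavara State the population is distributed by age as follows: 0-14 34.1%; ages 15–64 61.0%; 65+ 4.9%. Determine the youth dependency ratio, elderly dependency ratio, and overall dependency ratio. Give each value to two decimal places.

Youth dependency ratio: 55.90
Old-age dependency ratio: 8.03
Total dependency ratio: 63.93

Youth dependency ratio = 34.1 / 61.0 × 100 = 55.90
Old-age dependency ratio = 4.9 / 61.0 × 100 = 8.03
Total dependency ratio = (34.1 + 4.9) / 61.0 × 100 = 39.0 / 61.0 × 100 = 63.93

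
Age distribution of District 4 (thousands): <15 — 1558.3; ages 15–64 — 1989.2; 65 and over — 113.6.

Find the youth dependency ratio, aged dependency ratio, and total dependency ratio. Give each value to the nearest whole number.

Youth dependency ratio: 78
Old-age dependency ratio: 6
Total dependency ratio: 84

Youth dependency ratio = 1558.3 / 1989.2 × 100 = 78
Old-age dependency ratio = 113.6 / 1989.2 × 100 = 6
Total dependency ratio = (1558.3 + 113.6) / 1989.2 × 100 = 1671.9 / 1989.2 × 100 = 84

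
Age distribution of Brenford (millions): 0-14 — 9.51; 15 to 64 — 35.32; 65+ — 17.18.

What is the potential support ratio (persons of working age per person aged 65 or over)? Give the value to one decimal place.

Potential support ratio: 2.1

Potential support ratio = 35.32 / 17.18 = 2.1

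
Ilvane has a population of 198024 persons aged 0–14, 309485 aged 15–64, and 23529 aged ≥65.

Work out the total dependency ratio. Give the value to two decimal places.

Total dependency ratio = (198024 + 23529) / 309485 × 100 = 221553 / 309485 × 100 = 71.59

Total dependency ratio: 71.59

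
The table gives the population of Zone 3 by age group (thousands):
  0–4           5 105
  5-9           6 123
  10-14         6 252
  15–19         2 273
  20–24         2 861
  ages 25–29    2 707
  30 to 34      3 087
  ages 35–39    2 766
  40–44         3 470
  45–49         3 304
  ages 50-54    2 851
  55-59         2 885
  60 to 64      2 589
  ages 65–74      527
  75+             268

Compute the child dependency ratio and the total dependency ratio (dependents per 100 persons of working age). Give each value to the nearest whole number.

Youth dependency ratio: 61
Total dependency ratio: 63

0–14: 5 105 + 6 123 + 6 252 = 17 480
15–64: 2 273 + 2 861 + 2 707 + 3 087 + 2 766 + 3 470 + 3 304 + 2 851 + 2 885 + 2 589 = 28 793
65+: 527 + 268 = 795
Youth dependency ratio = 17 480 / 28 793 × 100 = 61
Total dependency ratio = (17 480 + 795) / 28 793 × 100 = 18 275 / 28 793 × 100 = 63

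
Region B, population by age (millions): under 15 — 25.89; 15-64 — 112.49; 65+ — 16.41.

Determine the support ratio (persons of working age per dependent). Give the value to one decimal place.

Support ratio = 112.49 / (25.89 + 16.41) = 112.49 / 42.30 = 2.7

Support ratio: 2.7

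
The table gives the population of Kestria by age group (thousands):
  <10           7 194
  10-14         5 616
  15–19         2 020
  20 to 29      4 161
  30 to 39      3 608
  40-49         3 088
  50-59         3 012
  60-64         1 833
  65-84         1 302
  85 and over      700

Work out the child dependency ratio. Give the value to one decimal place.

Youth dependency ratio: 72.3

0–14: 7 194 + 5 616 = 12 810
15–64: 2 020 + 4 161 + 3 608 + 3 088 + 3 012 + 1 833 = 17 722
65+: 1 302 + 700 = 2 002
Youth dependency ratio = 12 810 / 17 722 × 100 = 72.3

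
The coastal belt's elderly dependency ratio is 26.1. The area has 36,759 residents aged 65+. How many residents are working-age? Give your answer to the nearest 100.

Working-age: 140,800

Old-age dependency ratio = elderly / working-age × 100
26.1 = 36,759 / W × 100
⇒ 140,800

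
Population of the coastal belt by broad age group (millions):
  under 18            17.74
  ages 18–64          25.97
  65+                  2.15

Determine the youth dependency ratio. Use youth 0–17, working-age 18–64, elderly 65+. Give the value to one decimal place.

Youth dependency ratio: 68.3

Youth dependency ratio = 17.74 / 25.97 × 100 = 68.3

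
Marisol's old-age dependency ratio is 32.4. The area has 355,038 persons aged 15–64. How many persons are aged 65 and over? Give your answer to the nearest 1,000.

Old-age dependency ratio = elderly / working-age × 100
32.4 = E / 355,038 × 100
⇒ 115,000

Aged 65 and over: 115,000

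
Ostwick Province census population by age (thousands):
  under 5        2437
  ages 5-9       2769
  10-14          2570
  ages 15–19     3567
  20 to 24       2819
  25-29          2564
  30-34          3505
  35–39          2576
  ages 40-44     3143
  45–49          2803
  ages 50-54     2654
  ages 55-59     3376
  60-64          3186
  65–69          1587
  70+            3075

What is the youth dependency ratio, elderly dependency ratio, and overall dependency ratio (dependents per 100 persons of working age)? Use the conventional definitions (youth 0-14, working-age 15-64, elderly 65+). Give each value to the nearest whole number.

0–14: 2437 + 2769 + 2570 = 7776
15–64: 3567 + 2819 + 2564 + 3505 + 2576 + 3143 + 2803 + 2654 + 3376 + 3186 = 30193
65+: 1587 + 3075 = 4662
Youth dependency ratio = 7776 / 30193 × 100 = 26
Old-age dependency ratio = 4662 / 30193 × 100 = 15
Total dependency ratio = (7776 + 4662) / 30193 × 100 = 12438 / 30193 × 100 = 41

Youth dependency ratio: 26
Old-age dependency ratio: 15
Total dependency ratio: 41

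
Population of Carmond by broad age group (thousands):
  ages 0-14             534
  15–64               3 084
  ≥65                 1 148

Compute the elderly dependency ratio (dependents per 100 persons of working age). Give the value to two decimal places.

Old-age dependency ratio: 37.22

Old-age dependency ratio = 1 148 / 3 084 × 100 = 37.22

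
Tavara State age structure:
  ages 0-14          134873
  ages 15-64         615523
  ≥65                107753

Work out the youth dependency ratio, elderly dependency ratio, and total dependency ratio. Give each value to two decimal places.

Youth dependency ratio = 134873 / 615523 × 100 = 21.91
Old-age dependency ratio = 107753 / 615523 × 100 = 17.51
Total dependency ratio = (134873 + 107753) / 615523 × 100 = 242626 / 615523 × 100 = 39.42

Youth dependency ratio: 21.91
Old-age dependency ratio: 17.51
Total dependency ratio: 39.42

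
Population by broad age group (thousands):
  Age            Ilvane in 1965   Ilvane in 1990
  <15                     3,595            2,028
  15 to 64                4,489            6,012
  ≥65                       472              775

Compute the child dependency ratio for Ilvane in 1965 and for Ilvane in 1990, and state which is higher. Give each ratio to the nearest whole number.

Ilvane in 1965: 3,595 / 4,489 × 100 = 80
Ilvane in 1990: 2,028 / 6,012 × 100 = 34

Ilvane in 1965: 80
Ilvane in 1990: 34
Higher: Ilvane in 1965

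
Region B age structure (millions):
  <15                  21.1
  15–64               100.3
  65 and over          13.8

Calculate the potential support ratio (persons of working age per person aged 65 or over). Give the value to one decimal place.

Potential support ratio: 7.3

Potential support ratio = 100.3 / 13.8 = 7.3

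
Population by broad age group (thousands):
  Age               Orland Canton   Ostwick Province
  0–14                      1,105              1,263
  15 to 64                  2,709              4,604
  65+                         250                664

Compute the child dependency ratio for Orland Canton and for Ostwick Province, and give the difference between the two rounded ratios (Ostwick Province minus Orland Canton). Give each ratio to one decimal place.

Orland Canton: 40.8
Ostwick Province: 27.4
Difference: -13.4

Orland Canton: 1,105 / 2,709 × 100 = 40.8
Ostwick Province: 1,263 / 4,604 × 100 = 27.4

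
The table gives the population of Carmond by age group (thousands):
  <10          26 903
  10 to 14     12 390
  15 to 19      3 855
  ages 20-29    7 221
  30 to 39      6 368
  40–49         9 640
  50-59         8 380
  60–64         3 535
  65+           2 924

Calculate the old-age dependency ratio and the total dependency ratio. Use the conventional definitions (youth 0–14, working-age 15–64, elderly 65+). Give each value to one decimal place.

0–14: 26 903 + 12 390 = 39 293
15–64: 3 855 + 7 221 + 6 368 + 9 640 + 8 380 + 3 535 = 38 999
65+: 2 924
Old-age dependency ratio = 2 924 / 38 999 × 100 = 7.5
Total dependency ratio = (39 293 + 2 924) / 38 999 × 100 = 42 217 / 38 999 × 100 = 108.3

Old-age dependency ratio: 7.5
Total dependency ratio: 108.3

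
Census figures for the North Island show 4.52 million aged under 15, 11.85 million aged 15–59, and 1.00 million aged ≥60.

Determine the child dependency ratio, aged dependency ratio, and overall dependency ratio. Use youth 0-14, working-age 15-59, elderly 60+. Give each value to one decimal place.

Youth dependency ratio: 38.1
Old-age dependency ratio: 8.4
Total dependency ratio: 46.6

Youth dependency ratio = 4.52 / 11.85 × 100 = 38.1
Old-age dependency ratio = 1.00 / 11.85 × 100 = 8.4
Total dependency ratio = (4.52 + 1.00) / 11.85 × 100 = 5.52 / 11.85 × 100 = 46.6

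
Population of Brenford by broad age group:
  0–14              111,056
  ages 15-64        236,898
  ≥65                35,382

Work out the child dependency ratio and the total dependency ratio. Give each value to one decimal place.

Youth dependency ratio: 46.9
Total dependency ratio: 61.8

Youth dependency ratio = 111,056 / 236,898 × 100 = 46.9
Total dependency ratio = (111,056 + 35,382) / 236,898 × 100 = 146,438 / 236,898 × 100 = 61.8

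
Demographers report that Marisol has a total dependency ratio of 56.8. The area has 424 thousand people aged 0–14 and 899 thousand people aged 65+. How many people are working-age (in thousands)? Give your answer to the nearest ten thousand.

Total dependency ratio = (youth + elderly) / working-age × 100
56.8 = (424 + 899) / W × 100
⇒ 2,330

Working-age: 2,330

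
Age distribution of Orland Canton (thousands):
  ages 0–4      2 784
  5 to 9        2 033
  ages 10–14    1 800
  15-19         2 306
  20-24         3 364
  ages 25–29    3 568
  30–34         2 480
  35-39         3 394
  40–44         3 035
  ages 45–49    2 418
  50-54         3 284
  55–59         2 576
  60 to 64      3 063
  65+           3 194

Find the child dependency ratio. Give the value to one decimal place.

0–14: 2 784 + 2 033 + 1 800 = 6 617
15–64: 2 306 + 3 364 + 3 568 + 2 480 + 3 394 + 3 035 + 2 418 + 3 284 + 2 576 + 3 063 = 29 488
65+: 3 194
Youth dependency ratio = 6 617 / 29 488 × 100 = 22.4

Youth dependency ratio: 22.4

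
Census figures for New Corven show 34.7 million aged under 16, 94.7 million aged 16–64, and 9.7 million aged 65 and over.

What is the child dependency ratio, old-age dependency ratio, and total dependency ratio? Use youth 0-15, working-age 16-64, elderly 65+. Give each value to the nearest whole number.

Youth dependency ratio = 34.7 / 94.7 × 100 = 37
Old-age dependency ratio = 9.7 / 94.7 × 100 = 10
Total dependency ratio = (34.7 + 9.7) / 94.7 × 100 = 44.4 / 94.7 × 100 = 47

Youth dependency ratio: 37
Old-age dependency ratio: 10
Total dependency ratio: 47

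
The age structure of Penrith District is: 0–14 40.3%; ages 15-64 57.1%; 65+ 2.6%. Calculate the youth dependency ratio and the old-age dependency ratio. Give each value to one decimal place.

Youth dependency ratio = 40.3 / 57.1 × 100 = 70.6
Old-age dependency ratio = 2.6 / 57.1 × 100 = 4.6

Youth dependency ratio: 70.6
Old-age dependency ratio: 4.6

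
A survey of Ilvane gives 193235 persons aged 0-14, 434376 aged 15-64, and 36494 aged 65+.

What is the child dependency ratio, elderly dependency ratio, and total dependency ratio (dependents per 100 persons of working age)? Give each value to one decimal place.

Youth dependency ratio = 193235 / 434376 × 100 = 44.5
Old-age dependency ratio = 36494 / 434376 × 100 = 8.4
Total dependency ratio = (193235 + 36494) / 434376 × 100 = 229729 / 434376 × 100 = 52.9

Youth dependency ratio: 44.5
Old-age dependency ratio: 8.4
Total dependency ratio: 52.9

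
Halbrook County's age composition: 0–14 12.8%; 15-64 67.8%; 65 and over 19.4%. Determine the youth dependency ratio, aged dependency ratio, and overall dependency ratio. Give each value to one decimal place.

Youth dependency ratio: 18.9
Old-age dependency ratio: 28.6
Total dependency ratio: 47.5

Youth dependency ratio = 12.8 / 67.8 × 100 = 18.9
Old-age dependency ratio = 19.4 / 67.8 × 100 = 28.6
Total dependency ratio = (12.8 + 19.4) / 67.8 × 100 = 32.2 / 67.8 × 100 = 47.5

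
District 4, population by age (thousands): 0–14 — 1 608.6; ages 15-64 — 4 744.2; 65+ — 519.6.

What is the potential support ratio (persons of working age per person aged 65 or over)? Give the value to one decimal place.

Potential support ratio = 4 744.2 / 519.6 = 9.1

Potential support ratio: 9.1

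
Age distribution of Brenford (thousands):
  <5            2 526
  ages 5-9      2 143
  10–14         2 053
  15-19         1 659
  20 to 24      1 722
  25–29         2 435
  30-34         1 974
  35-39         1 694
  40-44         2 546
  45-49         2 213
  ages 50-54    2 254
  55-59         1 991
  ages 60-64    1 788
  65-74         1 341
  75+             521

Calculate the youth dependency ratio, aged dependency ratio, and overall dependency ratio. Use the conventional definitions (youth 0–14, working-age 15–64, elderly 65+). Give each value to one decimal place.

0–14: 2 526 + 2 143 + 2 053 = 6 722
15–64: 1 659 + 1 722 + 2 435 + 1 974 + 1 694 + 2 546 + 2 213 + 2 254 + 1 991 + 1 788 = 20 276
65+: 1 341 + 521 = 1 862
Youth dependency ratio = 6 722 / 20 276 × 100 = 33.2
Old-age dependency ratio = 1 862 / 20 276 × 100 = 9.2
Total dependency ratio = (6 722 + 1 862) / 20 276 × 100 = 8 584 / 20 276 × 100 = 42.3

Youth dependency ratio: 33.2
Old-age dependency ratio: 9.2
Total dependency ratio: 42.3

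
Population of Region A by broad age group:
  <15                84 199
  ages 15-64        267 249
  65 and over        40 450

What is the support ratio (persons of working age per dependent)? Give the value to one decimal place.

Support ratio = 267 249 / (84 199 + 40 450) = 267 249 / 124 649 = 2.1

Support ratio: 2.1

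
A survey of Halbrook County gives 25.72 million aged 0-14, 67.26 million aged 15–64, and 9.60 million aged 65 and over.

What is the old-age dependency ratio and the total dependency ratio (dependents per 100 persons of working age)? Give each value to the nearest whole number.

Old-age dependency ratio = 9.60 / 67.26 × 100 = 14
Total dependency ratio = (25.72 + 9.60) / 67.26 × 100 = 35.32 / 67.26 × 100 = 53

Old-age dependency ratio: 14
Total dependency ratio: 53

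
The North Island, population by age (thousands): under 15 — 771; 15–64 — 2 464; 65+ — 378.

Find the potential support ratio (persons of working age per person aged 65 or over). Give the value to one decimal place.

Potential support ratio: 6.5

Potential support ratio = 2 464 / 378 = 6.5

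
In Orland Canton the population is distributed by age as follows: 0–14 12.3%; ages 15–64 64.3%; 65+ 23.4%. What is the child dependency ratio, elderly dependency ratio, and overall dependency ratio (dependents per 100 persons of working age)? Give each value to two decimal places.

Youth dependency ratio = 12.3 / 64.3 × 100 = 19.13
Old-age dependency ratio = 23.4 / 64.3 × 100 = 36.39
Total dependency ratio = (12.3 + 23.4) / 64.3 × 100 = 35.7 / 64.3 × 100 = 55.52

Youth dependency ratio: 19.13
Old-age dependency ratio: 36.39
Total dependency ratio: 55.52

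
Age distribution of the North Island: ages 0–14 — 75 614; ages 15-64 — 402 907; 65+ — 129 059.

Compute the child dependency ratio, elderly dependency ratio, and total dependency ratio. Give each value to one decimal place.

Youth dependency ratio: 18.8
Old-age dependency ratio: 32.0
Total dependency ratio: 50.8

Youth dependency ratio = 75 614 / 402 907 × 100 = 18.8
Old-age dependency ratio = 129 059 / 402 907 × 100 = 32.0
Total dependency ratio = (75 614 + 129 059) / 402 907 × 100 = 204 673 / 402 907 × 100 = 50.8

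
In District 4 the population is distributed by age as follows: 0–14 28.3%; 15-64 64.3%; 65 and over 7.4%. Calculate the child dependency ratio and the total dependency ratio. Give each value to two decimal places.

Youth dependency ratio: 44.01
Total dependency ratio: 55.52

Youth dependency ratio = 28.3 / 64.3 × 100 = 44.01
Total dependency ratio = (28.3 + 7.4) / 64.3 × 100 = 35.7 / 64.3 × 100 = 55.52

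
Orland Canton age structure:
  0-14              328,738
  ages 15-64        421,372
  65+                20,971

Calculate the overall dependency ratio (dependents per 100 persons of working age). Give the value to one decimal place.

Total dependency ratio = (328,738 + 20,971) / 421,372 × 100 = 349,709 / 421,372 × 100 = 83.0

Total dependency ratio: 83.0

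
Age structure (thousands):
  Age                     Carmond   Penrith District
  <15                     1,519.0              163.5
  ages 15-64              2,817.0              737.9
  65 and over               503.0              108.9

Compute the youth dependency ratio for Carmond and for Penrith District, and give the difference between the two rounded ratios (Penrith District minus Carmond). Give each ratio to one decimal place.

Carmond: 1,519.0 / 2,817.0 × 100 = 53.9
Penrith District: 163.5 / 737.9 × 100 = 22.2

Carmond: 53.9
Penrith District: 22.2
Difference: -31.7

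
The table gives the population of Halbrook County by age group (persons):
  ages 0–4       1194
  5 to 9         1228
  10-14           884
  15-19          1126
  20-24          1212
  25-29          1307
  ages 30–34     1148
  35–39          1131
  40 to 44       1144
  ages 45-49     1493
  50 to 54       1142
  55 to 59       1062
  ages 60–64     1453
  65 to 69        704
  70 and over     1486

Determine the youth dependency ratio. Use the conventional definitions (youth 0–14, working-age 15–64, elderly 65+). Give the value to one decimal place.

0–14: 1194 + 1228 + 884 = 3306
15–64: 1126 + 1212 + 1307 + 1148 + 1131 + 1144 + 1493 + 1142 + 1062 + 1453 = 12218
65+: 704 + 1486 = 2190
Youth dependency ratio = 3306 / 12218 × 100 = 27.1

Youth dependency ratio: 27.1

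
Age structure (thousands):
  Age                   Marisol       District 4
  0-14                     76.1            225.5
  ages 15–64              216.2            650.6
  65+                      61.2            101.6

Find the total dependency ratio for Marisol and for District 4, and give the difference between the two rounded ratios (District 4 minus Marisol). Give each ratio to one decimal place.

Marisol: 63.5
District 4: 50.3
Difference: -13.2

Marisol: (76.1 + 61.2) / 216.2 × 100 = 137.3 / 216.2 × 100 = 63.5
District 4: (225.5 + 101.6) / 650.6 × 100 = 327.1 / 650.6 × 100 = 50.3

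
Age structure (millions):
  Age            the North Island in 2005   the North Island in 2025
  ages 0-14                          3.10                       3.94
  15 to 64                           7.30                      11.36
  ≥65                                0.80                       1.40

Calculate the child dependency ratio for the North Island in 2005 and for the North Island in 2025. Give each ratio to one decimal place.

the North Island in 2005: 3.10 / 7.30 × 100 = 42.5
the North Island in 2025: 3.94 / 11.36 × 100 = 34.7

the North Island in 2005: 42.5
the North Island in 2025: 34.7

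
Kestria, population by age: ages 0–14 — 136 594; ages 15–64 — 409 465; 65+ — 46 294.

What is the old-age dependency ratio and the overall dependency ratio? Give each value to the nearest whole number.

Old-age dependency ratio = 46 294 / 409 465 × 100 = 11
Total dependency ratio = (136 594 + 46 294) / 409 465 × 100 = 182 888 / 409 465 × 100 = 45

Old-age dependency ratio: 11
Total dependency ratio: 45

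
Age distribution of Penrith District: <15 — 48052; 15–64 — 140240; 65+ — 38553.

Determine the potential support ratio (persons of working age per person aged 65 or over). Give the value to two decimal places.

Potential support ratio: 3.64

Potential support ratio = 140240 / 38553 = 3.64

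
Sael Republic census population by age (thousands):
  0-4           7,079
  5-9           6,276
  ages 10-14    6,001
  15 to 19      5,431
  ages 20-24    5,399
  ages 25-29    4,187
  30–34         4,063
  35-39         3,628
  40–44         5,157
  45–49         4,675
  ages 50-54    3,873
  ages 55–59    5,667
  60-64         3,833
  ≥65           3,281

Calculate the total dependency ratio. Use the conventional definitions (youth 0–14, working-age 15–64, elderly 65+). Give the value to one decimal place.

Total dependency ratio: 49.3

0–14: 7,079 + 6,276 + 6,001 = 19,356
15–64: 5,431 + 5,399 + 4,187 + 4,063 + 3,628 + 5,157 + 4,675 + 3,873 + 5,667 + 3,833 = 45,913
65+: 3,281
Total dependency ratio = (19,356 + 3,281) / 45,913 × 100 = 22,637 / 45,913 × 100 = 49.3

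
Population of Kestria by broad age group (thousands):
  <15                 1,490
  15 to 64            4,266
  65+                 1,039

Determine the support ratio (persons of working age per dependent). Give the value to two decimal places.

Support ratio = 4,266 / (1,490 + 1,039) = 4,266 / 2,529 = 1.69

Support ratio: 1.69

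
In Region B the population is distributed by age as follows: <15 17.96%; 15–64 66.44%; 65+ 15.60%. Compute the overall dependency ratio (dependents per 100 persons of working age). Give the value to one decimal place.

Total dependency ratio: 50.5

Total dependency ratio = (17.96 + 15.60) / 66.44 × 100 = 33.56 / 66.44 × 100 = 50.5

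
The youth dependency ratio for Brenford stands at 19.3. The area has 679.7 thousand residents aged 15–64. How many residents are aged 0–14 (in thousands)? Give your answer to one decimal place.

Aged 0–14: 131.2

Youth dependency ratio = youth / working-age × 100
19.3 = Y / 679.7 × 100
⇒ 131.2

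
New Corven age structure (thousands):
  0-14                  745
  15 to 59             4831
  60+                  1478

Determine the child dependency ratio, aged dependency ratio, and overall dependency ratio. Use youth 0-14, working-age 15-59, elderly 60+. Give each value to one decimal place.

Youth dependency ratio: 15.4
Old-age dependency ratio: 30.6
Total dependency ratio: 46.0

Youth dependency ratio = 745 / 4831 × 100 = 15.4
Old-age dependency ratio = 1478 / 4831 × 100 = 30.6
Total dependency ratio = (745 + 1478) / 4831 × 100 = 2223 / 4831 × 100 = 46.0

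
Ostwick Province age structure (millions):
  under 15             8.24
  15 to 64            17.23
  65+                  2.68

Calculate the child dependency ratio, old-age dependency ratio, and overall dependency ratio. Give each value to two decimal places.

Youth dependency ratio: 47.82
Old-age dependency ratio: 15.55
Total dependency ratio: 63.38

Youth dependency ratio = 8.24 / 17.23 × 100 = 47.82
Old-age dependency ratio = 2.68 / 17.23 × 100 = 15.55
Total dependency ratio = (8.24 + 2.68) / 17.23 × 100 = 10.92 / 17.23 × 100 = 63.38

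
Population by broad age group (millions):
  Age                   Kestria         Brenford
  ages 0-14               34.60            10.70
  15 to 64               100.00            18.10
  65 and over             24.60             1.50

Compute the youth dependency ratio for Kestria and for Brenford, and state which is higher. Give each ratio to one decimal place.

Kestria: 34.6
Brenford: 59.1
Higher: Brenford

Kestria: 34.60 / 100.00 × 100 = 34.6
Brenford: 10.70 / 18.10 × 100 = 59.1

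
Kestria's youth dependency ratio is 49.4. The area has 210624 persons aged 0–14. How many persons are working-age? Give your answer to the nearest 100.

Working-age: 426400

Youth dependency ratio = youth / working-age × 100
49.4 = 210624 / W × 100
⇒ 426400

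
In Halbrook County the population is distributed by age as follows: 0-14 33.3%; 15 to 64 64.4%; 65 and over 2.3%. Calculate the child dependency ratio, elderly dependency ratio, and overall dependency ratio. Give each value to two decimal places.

Youth dependency ratio: 51.71
Old-age dependency ratio: 3.57
Total dependency ratio: 55.28

Youth dependency ratio = 33.3 / 64.4 × 100 = 51.71
Old-age dependency ratio = 2.3 / 64.4 × 100 = 3.57
Total dependency ratio = (33.3 + 2.3) / 64.4 × 100 = 35.6 / 64.4 × 100 = 55.28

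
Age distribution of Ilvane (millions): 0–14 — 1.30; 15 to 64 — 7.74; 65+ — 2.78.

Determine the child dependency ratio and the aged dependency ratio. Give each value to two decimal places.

Youth dependency ratio: 16.80
Old-age dependency ratio: 35.92

Youth dependency ratio = 1.30 / 7.74 × 100 = 16.80
Old-age dependency ratio = 2.78 / 7.74 × 100 = 35.92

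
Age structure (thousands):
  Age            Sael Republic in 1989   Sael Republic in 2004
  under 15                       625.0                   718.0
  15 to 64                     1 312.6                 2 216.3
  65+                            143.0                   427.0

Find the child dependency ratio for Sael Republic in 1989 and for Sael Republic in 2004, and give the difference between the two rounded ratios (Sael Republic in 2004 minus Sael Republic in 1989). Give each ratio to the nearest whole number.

Sael Republic in 1989: 625.0 / 1 312.6 × 100 = 48
Sael Republic in 2004: 718.0 / 2 216.3 × 100 = 32

Sael Republic in 1989: 48
Sael Republic in 2004: 32
Difference: -16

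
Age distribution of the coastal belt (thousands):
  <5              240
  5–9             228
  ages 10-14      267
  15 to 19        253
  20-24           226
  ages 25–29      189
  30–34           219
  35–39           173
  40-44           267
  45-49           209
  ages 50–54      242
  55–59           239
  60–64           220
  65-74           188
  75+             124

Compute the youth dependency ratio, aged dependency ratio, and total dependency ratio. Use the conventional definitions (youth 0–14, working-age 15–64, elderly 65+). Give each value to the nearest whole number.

Youth dependency ratio: 33
Old-age dependency ratio: 14
Total dependency ratio: 47

0–14: 240 + 228 + 267 = 735
15–64: 253 + 226 + 189 + 219 + 173 + 267 + 209 + 242 + 239 + 220 = 2237
65+: 188 + 124 = 312
Youth dependency ratio = 735 / 2237 × 100 = 33
Old-age dependency ratio = 312 / 2237 × 100 = 14
Total dependency ratio = (735 + 312) / 2237 × 100 = 1047 / 2237 × 100 = 47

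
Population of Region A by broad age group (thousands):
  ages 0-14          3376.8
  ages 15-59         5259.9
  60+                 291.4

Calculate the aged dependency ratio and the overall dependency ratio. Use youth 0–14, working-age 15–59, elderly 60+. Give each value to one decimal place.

Old-age dependency ratio: 5.5
Total dependency ratio: 69.7

Old-age dependency ratio = 291.4 / 5259.9 × 100 = 5.5
Total dependency ratio = (3376.8 + 291.4) / 5259.9 × 100 = 3668.2 / 5259.9 × 100 = 69.7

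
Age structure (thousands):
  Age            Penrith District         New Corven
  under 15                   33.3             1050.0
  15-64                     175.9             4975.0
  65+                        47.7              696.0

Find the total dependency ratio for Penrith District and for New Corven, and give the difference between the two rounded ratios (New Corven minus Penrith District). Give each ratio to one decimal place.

Penrith District: (33.3 + 47.7) / 175.9 × 100 = 81.0 / 175.9 × 100 = 46.0
New Corven: (1050.0 + 696.0) / 4975.0 × 100 = 1746.0 / 4975.0 × 100 = 35.1

Penrith District: 46.0
New Corven: 35.1
Difference: -10.9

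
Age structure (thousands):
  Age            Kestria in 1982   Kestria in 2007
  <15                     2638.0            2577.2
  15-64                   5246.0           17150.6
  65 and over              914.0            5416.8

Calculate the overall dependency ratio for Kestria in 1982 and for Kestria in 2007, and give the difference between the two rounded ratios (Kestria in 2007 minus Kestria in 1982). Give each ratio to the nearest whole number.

Kestria in 1982: 68
Kestria in 2007: 47
Difference: -21

Kestria in 1982: (2638.0 + 914.0) / 5246.0 × 100 = 3552.0 / 5246.0 × 100 = 68
Kestria in 2007: (2577.2 + 5416.8) / 17150.6 × 100 = 7994.0 / 17150.6 × 100 = 47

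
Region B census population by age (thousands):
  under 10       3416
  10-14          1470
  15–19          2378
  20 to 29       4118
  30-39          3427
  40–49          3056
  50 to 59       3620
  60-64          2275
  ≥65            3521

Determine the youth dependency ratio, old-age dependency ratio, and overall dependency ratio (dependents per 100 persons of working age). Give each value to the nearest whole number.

Youth dependency ratio: 26
Old-age dependency ratio: 19
Total dependency ratio: 45

0–14: 3416 + 1470 = 4886
15–64: 2378 + 4118 + 3427 + 3056 + 3620 + 2275 = 18874
65+: 3521
Youth dependency ratio = 4886 / 18874 × 100 = 26
Old-age dependency ratio = 3521 / 18874 × 100 = 19
Total dependency ratio = (4886 + 3521) / 18874 × 100 = 8407 / 18874 × 100 = 45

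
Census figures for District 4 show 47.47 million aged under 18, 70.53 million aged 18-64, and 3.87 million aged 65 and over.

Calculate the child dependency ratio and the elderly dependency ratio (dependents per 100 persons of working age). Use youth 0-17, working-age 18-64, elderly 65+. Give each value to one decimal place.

Youth dependency ratio: 67.3
Old-age dependency ratio: 5.5

Youth dependency ratio = 47.47 / 70.53 × 100 = 67.3
Old-age dependency ratio = 3.87 / 70.53 × 100 = 5.5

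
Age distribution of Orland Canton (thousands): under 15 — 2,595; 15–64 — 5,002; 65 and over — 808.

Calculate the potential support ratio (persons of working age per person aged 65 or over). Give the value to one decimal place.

Potential support ratio = 5,002 / 808 = 6.2

Potential support ratio: 6.2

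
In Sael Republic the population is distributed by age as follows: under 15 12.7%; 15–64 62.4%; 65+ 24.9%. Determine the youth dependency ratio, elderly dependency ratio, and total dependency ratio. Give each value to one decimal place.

Youth dependency ratio: 20.4
Old-age dependency ratio: 39.9
Total dependency ratio: 60.3

Youth dependency ratio = 12.7 / 62.4 × 100 = 20.4
Old-age dependency ratio = 24.9 / 62.4 × 100 = 39.9
Total dependency ratio = (12.7 + 24.9) / 62.4 × 100 = 37.6 / 62.4 × 100 = 60.3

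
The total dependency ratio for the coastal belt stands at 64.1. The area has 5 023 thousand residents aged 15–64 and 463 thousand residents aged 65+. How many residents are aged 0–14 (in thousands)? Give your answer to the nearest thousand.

Total dependency ratio = (youth + elderly) / working-age × 100
64.1 = (Y + 463) / 5 023 × 100
⇒ 2 757

Aged 0–14: 2 757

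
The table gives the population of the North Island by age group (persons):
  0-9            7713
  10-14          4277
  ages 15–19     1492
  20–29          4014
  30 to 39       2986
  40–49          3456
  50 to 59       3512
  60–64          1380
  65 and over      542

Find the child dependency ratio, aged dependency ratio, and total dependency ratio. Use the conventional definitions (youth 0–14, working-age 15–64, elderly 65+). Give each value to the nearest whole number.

0–14: 7713 + 4277 = 11990
15–64: 1492 + 4014 + 2986 + 3456 + 3512 + 1380 = 16840
65+: 542
Youth dependency ratio = 11990 / 16840 × 100 = 71
Old-age dependency ratio = 542 / 16840 × 100 = 3
Total dependency ratio = (11990 + 542) / 16840 × 100 = 12532 / 16840 × 100 = 74

Youth dependency ratio: 71
Old-age dependency ratio: 3
Total dependency ratio: 74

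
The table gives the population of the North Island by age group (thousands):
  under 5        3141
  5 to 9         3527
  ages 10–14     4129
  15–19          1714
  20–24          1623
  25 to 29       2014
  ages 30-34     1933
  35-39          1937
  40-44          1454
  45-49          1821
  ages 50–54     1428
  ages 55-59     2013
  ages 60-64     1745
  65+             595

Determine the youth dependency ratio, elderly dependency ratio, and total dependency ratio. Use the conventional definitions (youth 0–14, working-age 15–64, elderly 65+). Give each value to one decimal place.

0–14: 3141 + 3527 + 4129 = 10797
15–64: 1714 + 1623 + 2014 + 1933 + 1937 + 1454 + 1821 + 1428 + 2013 + 1745 = 17682
65+: 595
Youth dependency ratio = 10797 / 17682 × 100 = 61.1
Old-age dependency ratio = 595 / 17682 × 100 = 3.4
Total dependency ratio = (10797 + 595) / 17682 × 100 = 11392 / 17682 × 100 = 64.4

Youth dependency ratio: 61.1
Old-age dependency ratio: 3.4
Total dependency ratio: 64.4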